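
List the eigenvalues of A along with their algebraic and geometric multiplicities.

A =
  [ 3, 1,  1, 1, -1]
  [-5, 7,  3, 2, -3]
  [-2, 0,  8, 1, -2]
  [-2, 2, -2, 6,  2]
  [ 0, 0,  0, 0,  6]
λ = 6: alg = 5, geom = 3

Step 1 — factor the characteristic polynomial to read off the algebraic multiplicities:
  χ_A(x) = (x - 6)^5

Step 2 — compute geometric multiplicities via the rank-nullity identity g(λ) = n − rank(A − λI):
  rank(A − (6)·I) = 2, so dim ker(A − (6)·I) = n − 2 = 3

Summary:
  λ = 6: algebraic multiplicity = 5, geometric multiplicity = 3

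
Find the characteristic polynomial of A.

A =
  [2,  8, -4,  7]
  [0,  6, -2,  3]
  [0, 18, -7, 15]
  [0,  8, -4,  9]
x^4 - 10*x^3 + 37*x^2 - 60*x + 36

Expanding det(x·I − A) (e.g. by cofactor expansion or by noting that A is similar to its Jordan form J, which has the same characteristic polynomial as A) gives
  χ_A(x) = x^4 - 10*x^3 + 37*x^2 - 60*x + 36
which factors as (x - 3)^2*(x - 2)^2. The eigenvalues (with algebraic multiplicities) are λ = 2 with multiplicity 2, λ = 3 with multiplicity 2.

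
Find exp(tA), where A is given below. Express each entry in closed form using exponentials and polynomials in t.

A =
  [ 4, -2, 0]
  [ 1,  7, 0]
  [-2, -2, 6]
e^{tA} =
  [-exp(6*t) + 2*exp(5*t), -2*exp(6*t) + 2*exp(5*t), 0]
  [exp(6*t) - exp(5*t), 2*exp(6*t) - exp(5*t), 0]
  [-2*exp(6*t) + 2*exp(5*t), -2*exp(6*t) + 2*exp(5*t), exp(6*t)]

Strategy: write A = P · J · P⁻¹ where J is a Jordan canonical form, so e^{tA} = P · e^{tJ} · P⁻¹, and e^{tJ} can be computed block-by-block.

A has Jordan form
J =
  [5, 0, 0]
  [0, 6, 0]
  [0, 0, 6]
(up to reordering of blocks).

Per-block formulas:
  For a 1×1 block at λ = 5: exp(t · [5]) = [e^(5t)].
  For a 1×1 block at λ = 6: exp(t · [6]) = [e^(6t)].

After assembling e^{tJ} and conjugating by P, we get:

e^{tA} =
  [-exp(6*t) + 2*exp(5*t), -2*exp(6*t) + 2*exp(5*t), 0]
  [exp(6*t) - exp(5*t), 2*exp(6*t) - exp(5*t), 0]
  [-2*exp(6*t) + 2*exp(5*t), -2*exp(6*t) + 2*exp(5*t), exp(6*t)]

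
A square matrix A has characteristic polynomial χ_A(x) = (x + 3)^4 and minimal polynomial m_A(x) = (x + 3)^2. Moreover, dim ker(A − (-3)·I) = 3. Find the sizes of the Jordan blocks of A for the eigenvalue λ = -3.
Block sizes for λ = -3: [2, 1, 1]

Step 1 — from the characteristic polynomial, algebraic multiplicity of λ = -3 is 4. From dim ker(A − (-3)·I) = 3, there are exactly 3 Jordan blocks for λ = -3.
Step 2 — from the minimal polynomial, the factor (x + 3)^2 tells us the largest block for λ = -3 has size 2.
Step 3 — with total size 4, 3 blocks, and largest block 2, the block sizes (in nonincreasing order) are [2, 1, 1].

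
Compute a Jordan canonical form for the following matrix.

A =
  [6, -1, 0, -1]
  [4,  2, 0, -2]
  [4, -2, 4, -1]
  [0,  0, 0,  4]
J_2(4) ⊕ J_2(4)

The characteristic polynomial is
  det(x·I − A) = x^4 - 16*x^3 + 96*x^2 - 256*x + 256 = (x - 4)^4

Eigenvalues and multiplicities (the geometric multiplicity of λ is n − rank(A − λI), which equals the number of Jordan blocks for λ):
  λ = 4: algebraic multiplicity = 4, geometric multiplicity = 2

Determining the block sizes for each eigenvalue:
  λ = 4: with am = 4 and gm = 2, the partition is not yet determined (e.g. several partitions of 4 into 2 parts exist). Let N = A − (4)·I. Computing rank(N^1) = 2, rank(N^2) = 0; the number of blocks of size ≥ j is rank(N^{j−1}) − rank(N^j), giving [2, 2]. So we have 2 block(s) of size 2 → block sizes [2, 2]

Assembling the blocks gives a Jordan form
J =
  [4, 1, 0, 0]
  [0, 4, 0, 0]
  [0, 0, 4, 1]
  [0, 0, 0, 4]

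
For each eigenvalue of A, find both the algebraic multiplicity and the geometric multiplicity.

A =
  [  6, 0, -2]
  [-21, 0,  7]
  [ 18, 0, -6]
λ = 0: alg = 3, geom = 2

Step 1 — factor the characteristic polynomial to read off the algebraic multiplicities:
  χ_A(x) = x^3

Step 2 — compute geometric multiplicities via the rank-nullity identity g(λ) = n − rank(A − λI):
  rank(A − (0)·I) = 1, so dim ker(A − (0)·I) = n − 1 = 2

Summary:
  λ = 0: algebraic multiplicity = 3, geometric multiplicity = 2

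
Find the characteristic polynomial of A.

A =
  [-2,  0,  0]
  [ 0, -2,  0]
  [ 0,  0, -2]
x^3 + 6*x^2 + 12*x + 8

Expanding det(x·I − A) (e.g. by cofactor expansion or by noting that A is similar to its Jordan form J, which has the same characteristic polynomial as A) gives
  χ_A(x) = x^3 + 6*x^2 + 12*x + 8
which factors as (x + 2)^3. The eigenvalues (with algebraic multiplicities) are λ = -2 with multiplicity 3.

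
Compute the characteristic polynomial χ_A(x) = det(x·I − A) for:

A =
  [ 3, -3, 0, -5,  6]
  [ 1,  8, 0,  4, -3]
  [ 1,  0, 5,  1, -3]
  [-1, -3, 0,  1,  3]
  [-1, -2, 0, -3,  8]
x^5 - 25*x^4 + 250*x^3 - 1250*x^2 + 3125*x - 3125

Expanding det(x·I − A) (e.g. by cofactor expansion or by noting that A is similar to its Jordan form J, which has the same characteristic polynomial as A) gives
  χ_A(x) = x^5 - 25*x^4 + 250*x^3 - 1250*x^2 + 3125*x - 3125
which factors as (x - 5)^5. The eigenvalues (with algebraic multiplicities) are λ = 5 with multiplicity 5.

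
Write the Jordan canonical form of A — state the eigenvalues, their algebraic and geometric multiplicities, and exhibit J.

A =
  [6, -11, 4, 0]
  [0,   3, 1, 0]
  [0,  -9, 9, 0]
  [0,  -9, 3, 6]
J_3(6) ⊕ J_1(6)

The characteristic polynomial is
  det(x·I − A) = x^4 - 24*x^3 + 216*x^2 - 864*x + 1296 = (x - 6)^4

Eigenvalues and multiplicities (the geometric multiplicity of λ is n − rank(A − λI), which equals the number of Jordan blocks for λ):
  λ = 6: algebraic multiplicity = 4, geometric multiplicity = 2

Determining the block sizes for each eigenvalue:
  λ = 6: with am = 4 and gm = 2, the partition is not yet determined (e.g. several partitions of 4 into 2 parts exist). Let N = A − (6)·I. Computing rank(N^1) = 2, rank(N^2) = 1, rank(N^3) = 0; the number of blocks of size ≥ j is rank(N^{j−1}) − rank(N^j), giving [2, 1, 1]. So we have 1 block(s) of size 3, 1 block(s) of size 1 → block sizes [3, 1]

Assembling the blocks gives a Jordan form
J =
  [6, 1, 0, 0]
  [0, 6, 1, 0]
  [0, 0, 6, 0]
  [0, 0, 0, 6]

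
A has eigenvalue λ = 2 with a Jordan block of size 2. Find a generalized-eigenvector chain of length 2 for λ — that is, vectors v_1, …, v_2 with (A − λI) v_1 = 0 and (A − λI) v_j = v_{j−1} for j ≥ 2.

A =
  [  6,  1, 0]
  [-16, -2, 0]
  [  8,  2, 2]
A Jordan chain for λ = 2 of length 2:
v_1 = (4, -16, 8)ᵀ
v_2 = (1, 0, 0)ᵀ

Let N = A − (2)·I. We want v_2 with N^2 v_2 = 0 but N^1 v_2 ≠ 0; then v_{j-1} := N · v_j for j = 2, …, 2.

Pick v_2 = (1, 0, 0)ᵀ.
Then v_1 = N · v_2 = (4, -16, 8)ᵀ.

Sanity check: (A − (2)·I) v_1 = (0, 0, 0)ᵀ = 0. ✓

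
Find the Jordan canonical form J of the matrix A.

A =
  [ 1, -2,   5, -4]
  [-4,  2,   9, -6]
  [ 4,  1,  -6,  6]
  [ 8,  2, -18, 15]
J_3(3) ⊕ J_1(3)

The characteristic polynomial is
  det(x·I − A) = x^4 - 12*x^3 + 54*x^2 - 108*x + 81 = (x - 3)^4

Eigenvalues and multiplicities (the geometric multiplicity of λ is n − rank(A − λI), which equals the number of Jordan blocks for λ):
  λ = 3: algebraic multiplicity = 4, geometric multiplicity = 2

Determining the block sizes for each eigenvalue:
  λ = 3: with am = 4 and gm = 2, the partition is not yet determined (e.g. several partitions of 4 into 2 parts exist). Let N = A − (3)·I. Computing rank(N^1) = 2, rank(N^2) = 1, rank(N^3) = 0; the number of blocks of size ≥ j is rank(N^{j−1}) − rank(N^j), giving [2, 1, 1]. So we have 1 block(s) of size 3, 1 block(s) of size 1 → block sizes [3, 1]

Assembling the blocks gives a Jordan form
J =
  [3, 1, 0, 0]
  [0, 3, 1, 0]
  [0, 0, 3, 0]
  [0, 0, 0, 3]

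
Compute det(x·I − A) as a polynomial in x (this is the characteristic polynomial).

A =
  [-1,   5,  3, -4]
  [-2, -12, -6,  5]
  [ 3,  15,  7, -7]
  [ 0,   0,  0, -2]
x^4 + 8*x^3 + 24*x^2 + 32*x + 16

Expanding det(x·I − A) (e.g. by cofactor expansion or by noting that A is similar to its Jordan form J, which has the same characteristic polynomial as A) gives
  χ_A(x) = x^4 + 8*x^3 + 24*x^2 + 32*x + 16
which factors as (x + 2)^4. The eigenvalues (with algebraic multiplicities) are λ = -2 with multiplicity 4.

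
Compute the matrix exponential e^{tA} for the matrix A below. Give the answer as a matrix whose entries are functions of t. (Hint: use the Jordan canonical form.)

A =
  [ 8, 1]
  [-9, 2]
e^{tA} =
  [3*t*exp(5*t) + exp(5*t), t*exp(5*t)]
  [-9*t*exp(5*t), -3*t*exp(5*t) + exp(5*t)]

Strategy: write A = P · J · P⁻¹ where J is a Jordan canonical form, so e^{tA} = P · e^{tJ} · P⁻¹, and e^{tJ} can be computed block-by-block.

A has Jordan form
J =
  [5, 1]
  [0, 5]
(up to reordering of blocks).

Per-block formulas:
  For a 2×2 Jordan block J_2(5): exp(t · J_2(5)) = e^(5t)·(I + t·N), where N is the 2×2 nilpotent shift.

After assembling e^{tJ} and conjugating by P, we get:

e^{tA} =
  [3*t*exp(5*t) + exp(5*t), t*exp(5*t)]
  [-9*t*exp(5*t), -3*t*exp(5*t) + exp(5*t)]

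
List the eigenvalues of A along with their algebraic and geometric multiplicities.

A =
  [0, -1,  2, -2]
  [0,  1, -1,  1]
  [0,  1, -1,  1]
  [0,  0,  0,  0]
λ = 0: alg = 4, geom = 2

Step 1 — factor the characteristic polynomial to read off the algebraic multiplicities:
  χ_A(x) = x^4

Step 2 — compute geometric multiplicities via the rank-nullity identity g(λ) = n − rank(A − λI):
  rank(A − (0)·I) = 2, so dim ker(A − (0)·I) = n − 2 = 2

Summary:
  λ = 0: algebraic multiplicity = 4, geometric multiplicity = 2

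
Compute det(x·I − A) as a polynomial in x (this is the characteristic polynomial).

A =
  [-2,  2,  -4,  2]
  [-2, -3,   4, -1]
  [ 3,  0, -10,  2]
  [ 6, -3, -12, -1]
x^4 + 16*x^3 + 96*x^2 + 256*x + 256

Expanding det(x·I − A) (e.g. by cofactor expansion or by noting that A is similar to its Jordan form J, which has the same characteristic polynomial as A) gives
  χ_A(x) = x^4 + 16*x^3 + 96*x^2 + 256*x + 256
which factors as (x + 4)^4. The eigenvalues (with algebraic multiplicities) are λ = -4 with multiplicity 4.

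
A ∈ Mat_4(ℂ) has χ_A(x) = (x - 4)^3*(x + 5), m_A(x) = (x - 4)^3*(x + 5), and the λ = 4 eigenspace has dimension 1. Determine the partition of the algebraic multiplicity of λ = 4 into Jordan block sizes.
Block sizes for λ = 4: [3]

Step 1 — from the characteristic polynomial, algebraic multiplicity of λ = 4 is 3. From dim ker(A − (4)·I) = 1, there are exactly 1 Jordan blocks for λ = 4.
Step 2 — from the minimal polynomial, the factor (x − 4)^3 tells us the largest block for λ = 4 has size 3.
Step 3 — with total size 3, 1 blocks, and largest block 3, the block sizes (in nonincreasing order) are [3].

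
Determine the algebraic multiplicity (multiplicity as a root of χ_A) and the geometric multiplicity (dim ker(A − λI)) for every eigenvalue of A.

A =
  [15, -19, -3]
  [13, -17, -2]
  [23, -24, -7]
λ = -3: alg = 3, geom = 1

Step 1 — factor the characteristic polynomial to read off the algebraic multiplicities:
  χ_A(x) = (x + 3)^3

Step 2 — compute geometric multiplicities via the rank-nullity identity g(λ) = n − rank(A − λI):
  rank(A − (-3)·I) = 2, so dim ker(A − (-3)·I) = n − 2 = 1

Summary:
  λ = -3: algebraic multiplicity = 3, geometric multiplicity = 1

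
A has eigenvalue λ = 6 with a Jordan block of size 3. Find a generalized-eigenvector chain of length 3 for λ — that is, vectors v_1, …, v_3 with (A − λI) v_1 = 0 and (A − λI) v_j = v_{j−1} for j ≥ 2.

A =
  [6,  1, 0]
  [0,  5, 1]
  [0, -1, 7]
A Jordan chain for λ = 6 of length 3:
v_1 = (-1, 0, 0)ᵀ
v_2 = (1, -1, -1)ᵀ
v_3 = (0, 1, 0)ᵀ

Let N = A − (6)·I. We want v_3 with N^3 v_3 = 0 but N^2 v_3 ≠ 0; then v_{j-1} := N · v_j for j = 3, …, 2.

Pick v_3 = (0, 1, 0)ᵀ.
Then v_2 = N · v_3 = (1, -1, -1)ᵀ.
Then v_1 = N · v_2 = (-1, 0, 0)ᵀ.

Sanity check: (A − (6)·I) v_1 = (0, 0, 0)ᵀ = 0. ✓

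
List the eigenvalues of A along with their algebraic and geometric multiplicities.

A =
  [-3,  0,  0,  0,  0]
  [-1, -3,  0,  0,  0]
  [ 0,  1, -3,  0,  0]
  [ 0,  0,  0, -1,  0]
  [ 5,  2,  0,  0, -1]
λ = -3: alg = 3, geom = 1; λ = -1: alg = 2, geom = 2

Step 1 — factor the characteristic polynomial to read off the algebraic multiplicities:
  χ_A(x) = (x + 1)^2*(x + 3)^3

Step 2 — compute geometric multiplicities via the rank-nullity identity g(λ) = n − rank(A − λI):
  rank(A − (-3)·I) = 4, so dim ker(A − (-3)·I) = n − 4 = 1
  rank(A − (-1)·I) = 3, so dim ker(A − (-1)·I) = n − 3 = 2

Summary:
  λ = -3: algebraic multiplicity = 3, geometric multiplicity = 1
  λ = -1: algebraic multiplicity = 2, geometric multiplicity = 2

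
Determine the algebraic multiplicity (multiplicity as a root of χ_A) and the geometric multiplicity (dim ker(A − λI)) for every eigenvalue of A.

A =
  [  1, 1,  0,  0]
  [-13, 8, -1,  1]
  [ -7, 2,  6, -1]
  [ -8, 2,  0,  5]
λ = 5: alg = 4, geom = 2

Step 1 — factor the characteristic polynomial to read off the algebraic multiplicities:
  χ_A(x) = (x - 5)^4

Step 2 — compute geometric multiplicities via the rank-nullity identity g(λ) = n − rank(A − λI):
  rank(A − (5)·I) = 2, so dim ker(A − (5)·I) = n − 2 = 2

Summary:
  λ = 5: algebraic multiplicity = 4, geometric multiplicity = 2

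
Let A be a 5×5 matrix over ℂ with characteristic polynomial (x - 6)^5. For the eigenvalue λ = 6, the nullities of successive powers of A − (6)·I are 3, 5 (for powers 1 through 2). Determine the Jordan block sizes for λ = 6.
Block sizes for λ = 6: [2, 2, 1]

From the dimensions of kernels of powers, the number of Jordan blocks of size at least j is d_j − d_{j−1} where d_j = dim ker(N^j) (with d_0 = 0). Computing the differences gives [3, 2].
The number of blocks of size exactly k is (#blocks of size ≥ k) − (#blocks of size ≥ k + 1), so the partition is: 1 block(s) of size 1, 2 block(s) of size 2.
In nonincreasing order the block sizes are [2, 2, 1].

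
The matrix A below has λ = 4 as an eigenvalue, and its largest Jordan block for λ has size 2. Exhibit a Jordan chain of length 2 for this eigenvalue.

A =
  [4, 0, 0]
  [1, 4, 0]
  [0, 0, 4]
A Jordan chain for λ = 4 of length 2:
v_1 = (0, 1, 0)ᵀ
v_2 = (1, 0, 0)ᵀ

Let N = A − (4)·I. We want v_2 with N^2 v_2 = 0 but N^1 v_2 ≠ 0; then v_{j-1} := N · v_j for j = 2, …, 2.

Pick v_2 = (1, 0, 0)ᵀ.
Then v_1 = N · v_2 = (0, 1, 0)ᵀ.

Sanity check: (A − (4)·I) v_1 = (0, 0, 0)ᵀ = 0. ✓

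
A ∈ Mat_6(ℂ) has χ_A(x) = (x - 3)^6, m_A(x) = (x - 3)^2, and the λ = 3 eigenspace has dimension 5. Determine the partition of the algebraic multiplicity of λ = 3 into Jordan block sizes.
Block sizes for λ = 3: [2, 1, 1, 1, 1]

Step 1 — from the characteristic polynomial, algebraic multiplicity of λ = 3 is 6. From dim ker(A − (3)·I) = 5, there are exactly 5 Jordan blocks for λ = 3.
Step 2 — from the minimal polynomial, the factor (x − 3)^2 tells us the largest block for λ = 3 has size 2.
Step 3 — with total size 6, 5 blocks, and largest block 2, the block sizes (in nonincreasing order) are [2, 1, 1, 1, 1].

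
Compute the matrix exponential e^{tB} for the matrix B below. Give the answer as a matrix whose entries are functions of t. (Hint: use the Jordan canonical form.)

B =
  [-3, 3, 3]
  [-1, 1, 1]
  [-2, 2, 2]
e^{tB} =
  [1 - 3*t, 3*t, 3*t]
  [-t, t + 1, t]
  [-2*t, 2*t, 2*t + 1]

Strategy: write B = P · J · P⁻¹ where J is a Jordan canonical form, so e^{tB} = P · e^{tJ} · P⁻¹, and e^{tJ} can be computed block-by-block.

B has Jordan form
J =
  [0, 1, 0]
  [0, 0, 0]
  [0, 0, 0]
(up to reordering of blocks).

Per-block formulas:
  For a 1×1 block at λ = 0: exp(t · [0]) = [e^(0t)].
  For a 2×2 Jordan block J_2(0): exp(t · J_2(0)) = e^(0t)·(I + t·N), where N is the 2×2 nilpotent shift.

After assembling e^{tJ} and conjugating by P, we get:

e^{tB} =
  [1 - 3*t, 3*t, 3*t]
  [-t, t + 1, t]
  [-2*t, 2*t, 2*t + 1]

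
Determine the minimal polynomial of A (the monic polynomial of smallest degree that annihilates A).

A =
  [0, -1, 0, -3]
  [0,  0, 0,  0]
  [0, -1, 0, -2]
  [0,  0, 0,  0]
x^2

The characteristic polynomial is χ_A(x) = x^4, so the eigenvalues are known. The minimal polynomial is
  m_A(x) = Π_λ (x − λ)^{k_λ}
where k_λ is the size of the *largest* Jordan block for λ (equivalently, the smallest k with (A − λI)^k v = 0 for every generalised eigenvector v of λ).

  λ = 0: largest Jordan block has size 2, contributing (x − 0)^2

So m_A(x) = x^2 = x^2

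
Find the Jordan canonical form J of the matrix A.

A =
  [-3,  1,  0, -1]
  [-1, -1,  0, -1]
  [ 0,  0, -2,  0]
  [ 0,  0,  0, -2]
J_2(-2) ⊕ J_1(-2) ⊕ J_1(-2)

The characteristic polynomial is
  det(x·I − A) = x^4 + 8*x^3 + 24*x^2 + 32*x + 16 = (x + 2)^4

Eigenvalues and multiplicities (the geometric multiplicity of λ is n − rank(A − λI), which equals the number of Jordan blocks for λ):
  λ = -2: algebraic multiplicity = 4, geometric multiplicity = 3

Determining the block sizes for each eigenvalue:
  λ = -2: 3 blocks summing to 4 forces exactly one block of size 2 and the rest size 1 → block sizes [2, 1, 1]

Assembling the blocks gives a Jordan form
J =
  [-2,  1,  0,  0]
  [ 0, -2,  0,  0]
  [ 0,  0, -2,  0]
  [ 0,  0,  0, -2]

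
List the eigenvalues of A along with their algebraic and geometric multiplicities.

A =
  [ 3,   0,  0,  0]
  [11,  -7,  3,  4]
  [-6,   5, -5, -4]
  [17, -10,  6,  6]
λ = -2: alg = 3, geom = 2; λ = 3: alg = 1, geom = 1

Step 1 — factor the characteristic polynomial to read off the algebraic multiplicities:
  χ_A(x) = (x - 3)*(x + 2)^3

Step 2 — compute geometric multiplicities via the rank-nullity identity g(λ) = n − rank(A − λI):
  rank(A − (-2)·I) = 2, so dim ker(A − (-2)·I) = n − 2 = 2
  rank(A − (3)·I) = 3, so dim ker(A − (3)·I) = n − 3 = 1

Summary:
  λ = -2: algebraic multiplicity = 3, geometric multiplicity = 2
  λ = 3: algebraic multiplicity = 1, geometric multiplicity = 1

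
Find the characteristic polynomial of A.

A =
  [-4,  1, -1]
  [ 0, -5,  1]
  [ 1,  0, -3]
x^3 + 12*x^2 + 48*x + 64

Expanding det(x·I − A) (e.g. by cofactor expansion or by noting that A is similar to its Jordan form J, which has the same characteristic polynomial as A) gives
  χ_A(x) = x^3 + 12*x^2 + 48*x + 64
which factors as (x + 4)^3. The eigenvalues (with algebraic multiplicities) are λ = -4 with multiplicity 3.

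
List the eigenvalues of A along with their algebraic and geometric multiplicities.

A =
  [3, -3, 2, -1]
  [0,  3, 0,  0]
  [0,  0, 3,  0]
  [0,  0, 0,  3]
λ = 3: alg = 4, geom = 3

Step 1 — factor the characteristic polynomial to read off the algebraic multiplicities:
  χ_A(x) = (x - 3)^4

Step 2 — compute geometric multiplicities via the rank-nullity identity g(λ) = n − rank(A − λI):
  rank(A − (3)·I) = 1, so dim ker(A − (3)·I) = n − 1 = 3

Summary:
  λ = 3: algebraic multiplicity = 4, geometric multiplicity = 3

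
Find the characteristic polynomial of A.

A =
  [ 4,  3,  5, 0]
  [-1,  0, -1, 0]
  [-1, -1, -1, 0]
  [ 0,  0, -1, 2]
x^4 - 5*x^3 + 9*x^2 - 7*x + 2

Expanding det(x·I − A) (e.g. by cofactor expansion or by noting that A is similar to its Jordan form J, which has the same characteristic polynomial as A) gives
  χ_A(x) = x^4 - 5*x^3 + 9*x^2 - 7*x + 2
which factors as (x - 2)*(x - 1)^3. The eigenvalues (with algebraic multiplicities) are λ = 1 with multiplicity 3, λ = 2 with multiplicity 1.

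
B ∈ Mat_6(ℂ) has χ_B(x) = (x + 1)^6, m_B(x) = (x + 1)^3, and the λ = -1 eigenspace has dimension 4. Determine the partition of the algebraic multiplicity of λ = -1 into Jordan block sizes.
Block sizes for λ = -1: [3, 1, 1, 1]

Step 1 — from the characteristic polynomial, algebraic multiplicity of λ = -1 is 6. From dim ker(B − (-1)·I) = 4, there are exactly 4 Jordan blocks for λ = -1.
Step 2 — from the minimal polynomial, the factor (x + 1)^3 tells us the largest block for λ = -1 has size 3.
Step 3 — with total size 6, 4 blocks, and largest block 3, the block sizes (in nonincreasing order) are [3, 1, 1, 1].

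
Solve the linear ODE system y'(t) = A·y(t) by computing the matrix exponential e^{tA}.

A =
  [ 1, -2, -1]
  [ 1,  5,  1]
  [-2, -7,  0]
e^{tA} =
  [t^2*exp(2*t)/2 - t*exp(2*t) + exp(2*t), 3*t^2*exp(2*t)/2 - 2*t*exp(2*t), t^2*exp(2*t)/2 - t*exp(2*t)]
  [t*exp(2*t), 3*t*exp(2*t) + exp(2*t), t*exp(2*t)]
  [-t^2*exp(2*t)/2 - 2*t*exp(2*t), -3*t^2*exp(2*t)/2 - 7*t*exp(2*t), -t^2*exp(2*t)/2 - 2*t*exp(2*t) + exp(2*t)]

Strategy: write A = P · J · P⁻¹ where J is a Jordan canonical form, so e^{tA} = P · e^{tJ} · P⁻¹, and e^{tJ} can be computed block-by-block.

A has Jordan form
J =
  [2, 1, 0]
  [0, 2, 1]
  [0, 0, 2]
(up to reordering of blocks).

Per-block formulas:
  For a 3×3 Jordan block J_3(2): exp(t · J_3(2)) = e^(2t)·(I + t·N + (t^2/2)·N^2), where N is the 3×3 nilpotent shift.

After assembling e^{tJ} and conjugating by P, we get:

e^{tA} =
  [t^2*exp(2*t)/2 - t*exp(2*t) + exp(2*t), 3*t^2*exp(2*t)/2 - 2*t*exp(2*t), t^2*exp(2*t)/2 - t*exp(2*t)]
  [t*exp(2*t), 3*t*exp(2*t) + exp(2*t), t*exp(2*t)]
  [-t^2*exp(2*t)/2 - 2*t*exp(2*t), -3*t^2*exp(2*t)/2 - 7*t*exp(2*t), -t^2*exp(2*t)/2 - 2*t*exp(2*t) + exp(2*t)]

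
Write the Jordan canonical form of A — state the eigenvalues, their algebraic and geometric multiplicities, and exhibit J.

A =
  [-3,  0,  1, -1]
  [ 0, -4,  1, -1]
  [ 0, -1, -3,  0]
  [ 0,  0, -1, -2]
J_3(-3) ⊕ J_1(-3)

The characteristic polynomial is
  det(x·I − A) = x^4 + 12*x^3 + 54*x^2 + 108*x + 81 = (x + 3)^4

Eigenvalues and multiplicities (the geometric multiplicity of λ is n − rank(A − λI), which equals the number of Jordan blocks for λ):
  λ = -3: algebraic multiplicity = 4, geometric multiplicity = 2

Determining the block sizes for each eigenvalue:
  λ = -3: with am = 4 and gm = 2, the partition is not yet determined (e.g. several partitions of 4 into 2 parts exist). Let N = A − (-3)·I. Computing rank(N^1) = 2, rank(N^2) = 1, rank(N^3) = 0; the number of blocks of size ≥ j is rank(N^{j−1}) − rank(N^j), giving [2, 1, 1]. So we have 1 block(s) of size 3, 1 block(s) of size 1 → block sizes [3, 1]

Assembling the blocks gives a Jordan form
J =
  [-3,  1,  0,  0]
  [ 0, -3,  1,  0]
  [ 0,  0, -3,  0]
  [ 0,  0,  0, -3]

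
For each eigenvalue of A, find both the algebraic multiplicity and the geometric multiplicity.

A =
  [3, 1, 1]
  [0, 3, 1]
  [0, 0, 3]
λ = 3: alg = 3, geom = 1

Step 1 — factor the characteristic polynomial to read off the algebraic multiplicities:
  χ_A(x) = (x - 3)^3

Step 2 — compute geometric multiplicities via the rank-nullity identity g(λ) = n − rank(A − λI):
  rank(A − (3)·I) = 2, so dim ker(A − (3)·I) = n − 2 = 1

Summary:
  λ = 3: algebraic multiplicity = 3, geometric multiplicity = 1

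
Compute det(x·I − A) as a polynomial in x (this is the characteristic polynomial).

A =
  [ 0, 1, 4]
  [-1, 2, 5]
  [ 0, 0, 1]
x^3 - 3*x^2 + 3*x - 1

Expanding det(x·I − A) (e.g. by cofactor expansion or by noting that A is similar to its Jordan form J, which has the same characteristic polynomial as A) gives
  χ_A(x) = x^3 - 3*x^2 + 3*x - 1
which factors as (x - 1)^3. The eigenvalues (with algebraic multiplicities) are λ = 1 with multiplicity 3.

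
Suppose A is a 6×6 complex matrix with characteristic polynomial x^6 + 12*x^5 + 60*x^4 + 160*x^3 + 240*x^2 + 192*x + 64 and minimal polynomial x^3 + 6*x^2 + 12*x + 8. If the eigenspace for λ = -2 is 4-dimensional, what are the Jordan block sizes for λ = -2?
Block sizes for λ = -2: [3, 1, 1, 1]

Step 1 — from the characteristic polynomial, algebraic multiplicity of λ = -2 is 6. From dim ker(A − (-2)·I) = 4, there are exactly 4 Jordan blocks for λ = -2.
Step 2 — from the minimal polynomial, the factor (x + 2)^3 tells us the largest block for λ = -2 has size 3.
Step 3 — with total size 6, 4 blocks, and largest block 3, the block sizes (in nonincreasing order) are [3, 1, 1, 1].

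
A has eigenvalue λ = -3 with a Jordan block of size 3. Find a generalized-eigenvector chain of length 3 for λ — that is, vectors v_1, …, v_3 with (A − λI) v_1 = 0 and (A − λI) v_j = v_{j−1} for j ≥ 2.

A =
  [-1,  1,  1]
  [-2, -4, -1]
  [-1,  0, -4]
A Jordan chain for λ = -3 of length 3:
v_1 = (1, -1, -1)ᵀ
v_2 = (2, -2, -1)ᵀ
v_3 = (1, 0, 0)ᵀ

Let N = A − (-3)·I. We want v_3 with N^3 v_3 = 0 but N^2 v_3 ≠ 0; then v_{j-1} := N · v_j for j = 3, …, 2.

Pick v_3 = (1, 0, 0)ᵀ.
Then v_2 = N · v_3 = (2, -2, -1)ᵀ.
Then v_1 = N · v_2 = (1, -1, -1)ᵀ.

Sanity check: (A − (-3)·I) v_1 = (0, 0, 0)ᵀ = 0. ✓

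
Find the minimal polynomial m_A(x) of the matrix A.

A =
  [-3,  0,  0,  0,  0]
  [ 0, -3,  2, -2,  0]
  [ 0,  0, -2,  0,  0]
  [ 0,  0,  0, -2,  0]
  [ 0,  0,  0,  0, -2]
x^2 + 5*x + 6

The characteristic polynomial is χ_A(x) = (x + 2)^3*(x + 3)^2, so the eigenvalues are known. The minimal polynomial is
  m_A(x) = Π_λ (x − λ)^{k_λ}
where k_λ is the size of the *largest* Jordan block for λ (equivalently, the smallest k with (A − λI)^k v = 0 for every generalised eigenvector v of λ).

  λ = -3: largest Jordan block has size 1, contributing (x + 3)
  λ = -2: largest Jordan block has size 1, contributing (x + 2)

So m_A(x) = (x + 2)*(x + 3) = x^2 + 5*x + 6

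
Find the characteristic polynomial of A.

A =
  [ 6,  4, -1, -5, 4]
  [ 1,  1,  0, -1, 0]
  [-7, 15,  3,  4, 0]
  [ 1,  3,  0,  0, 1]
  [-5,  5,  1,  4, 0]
x^5 - 10*x^4 + 40*x^3 - 80*x^2 + 80*x - 32

Expanding det(x·I − A) (e.g. by cofactor expansion or by noting that A is similar to its Jordan form J, which has the same characteristic polynomial as A) gives
  χ_A(x) = x^5 - 10*x^4 + 40*x^3 - 80*x^2 + 80*x - 32
which factors as (x - 2)^5. The eigenvalues (with algebraic multiplicities) are λ = 2 with multiplicity 5.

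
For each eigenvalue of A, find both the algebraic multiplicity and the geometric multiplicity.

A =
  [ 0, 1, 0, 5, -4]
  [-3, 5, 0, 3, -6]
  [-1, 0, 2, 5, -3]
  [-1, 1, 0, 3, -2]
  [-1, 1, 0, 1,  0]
λ = 2: alg = 5, geom = 2

Step 1 — factor the characteristic polynomial to read off the algebraic multiplicities:
  χ_A(x) = (x - 2)^5

Step 2 — compute geometric multiplicities via the rank-nullity identity g(λ) = n − rank(A − λI):
  rank(A − (2)·I) = 3, so dim ker(A − (2)·I) = n − 3 = 2

Summary:
  λ = 2: algebraic multiplicity = 5, geometric multiplicity = 2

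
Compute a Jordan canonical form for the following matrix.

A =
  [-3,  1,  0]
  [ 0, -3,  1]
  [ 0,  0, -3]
J_3(-3)

The characteristic polynomial is
  det(x·I − A) = x^3 + 9*x^2 + 27*x + 27 = (x + 3)^3

Eigenvalues and multiplicities (the geometric multiplicity of λ is n − rank(A − λI), which equals the number of Jordan blocks for λ):
  λ = -3: algebraic multiplicity = 3, geometric multiplicity = 1

Determining the block sizes for each eigenvalue:
  λ = -3: one block (gm = 1), so the single block has size am = 3 → block sizes [3]

Assembling the blocks gives a Jordan form
J =
  [-3,  1,  0]
  [ 0, -3,  1]
  [ 0,  0, -3]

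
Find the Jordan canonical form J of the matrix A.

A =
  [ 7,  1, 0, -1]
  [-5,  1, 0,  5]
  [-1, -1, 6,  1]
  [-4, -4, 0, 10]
J_2(6) ⊕ J_1(6) ⊕ J_1(6)

The characteristic polynomial is
  det(x·I − A) = x^4 - 24*x^3 + 216*x^2 - 864*x + 1296 = (x - 6)^4

Eigenvalues and multiplicities (the geometric multiplicity of λ is n − rank(A − λI), which equals the number of Jordan blocks for λ):
  λ = 6: algebraic multiplicity = 4, geometric multiplicity = 3

Determining the block sizes for each eigenvalue:
  λ = 6: 3 blocks summing to 4 forces exactly one block of size 2 and the rest size 1 → block sizes [2, 1, 1]

Assembling the blocks gives a Jordan form
J =
  [6, 1, 0, 0]
  [0, 6, 0, 0]
  [0, 0, 6, 0]
  [0, 0, 0, 6]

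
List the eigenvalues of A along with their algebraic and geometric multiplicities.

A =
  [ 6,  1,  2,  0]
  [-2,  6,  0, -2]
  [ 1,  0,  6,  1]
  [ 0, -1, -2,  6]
λ = 6: alg = 4, geom = 2

Step 1 — factor the characteristic polynomial to read off the algebraic multiplicities:
  χ_A(x) = (x - 6)^4

Step 2 — compute geometric multiplicities via the rank-nullity identity g(λ) = n − rank(A − λI):
  rank(A − (6)·I) = 2, so dim ker(A − (6)·I) = n − 2 = 2

Summary:
  λ = 6: algebraic multiplicity = 4, geometric multiplicity = 2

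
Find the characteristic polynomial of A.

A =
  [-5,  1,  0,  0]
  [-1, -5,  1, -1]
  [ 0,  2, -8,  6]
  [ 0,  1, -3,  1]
x^4 + 17*x^3 + 105*x^2 + 275*x + 250

Expanding det(x·I − A) (e.g. by cofactor expansion or by noting that A is similar to its Jordan form J, which has the same characteristic polynomial as A) gives
  χ_A(x) = x^4 + 17*x^3 + 105*x^2 + 275*x + 250
which factors as (x + 2)*(x + 5)^3. The eigenvalues (with algebraic multiplicities) are λ = -5 with multiplicity 3, λ = -2 with multiplicity 1.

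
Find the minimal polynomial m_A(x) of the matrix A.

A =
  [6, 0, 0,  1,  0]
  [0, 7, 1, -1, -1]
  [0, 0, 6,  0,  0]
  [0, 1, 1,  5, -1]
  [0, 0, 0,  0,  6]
x^3 - 18*x^2 + 108*x - 216

The characteristic polynomial is χ_A(x) = (x - 6)^5, so the eigenvalues are known. The minimal polynomial is
  m_A(x) = Π_λ (x − λ)^{k_λ}
where k_λ is the size of the *largest* Jordan block for λ (equivalently, the smallest k with (A − λI)^k v = 0 for every generalised eigenvector v of λ).

  λ = 6: largest Jordan block has size 3, contributing (x − 6)^3

So m_A(x) = (x - 6)^3 = x^3 - 18*x^2 + 108*x - 216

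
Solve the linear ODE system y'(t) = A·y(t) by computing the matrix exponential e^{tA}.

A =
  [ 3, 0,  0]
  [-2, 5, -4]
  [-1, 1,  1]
e^{tA} =
  [exp(3*t), 0, 0]
  [-2*t*exp(3*t), 2*t*exp(3*t) + exp(3*t), -4*t*exp(3*t)]
  [-t*exp(3*t), t*exp(3*t), -2*t*exp(3*t) + exp(3*t)]

Strategy: write A = P · J · P⁻¹ where J is a Jordan canonical form, so e^{tA} = P · e^{tJ} · P⁻¹, and e^{tJ} can be computed block-by-block.

A has Jordan form
J =
  [3, 1, 0]
  [0, 3, 0]
  [0, 0, 3]
(up to reordering of blocks).

Per-block formulas:
  For a 2×2 Jordan block J_2(3): exp(t · J_2(3)) = e^(3t)·(I + t·N), where N is the 2×2 nilpotent shift.
  For a 1×1 block at λ = 3: exp(t · [3]) = [e^(3t)].

After assembling e^{tJ} and conjugating by P, we get:

e^{tA} =
  [exp(3*t), 0, 0]
  [-2*t*exp(3*t), 2*t*exp(3*t) + exp(3*t), -4*t*exp(3*t)]
  [-t*exp(3*t), t*exp(3*t), -2*t*exp(3*t) + exp(3*t)]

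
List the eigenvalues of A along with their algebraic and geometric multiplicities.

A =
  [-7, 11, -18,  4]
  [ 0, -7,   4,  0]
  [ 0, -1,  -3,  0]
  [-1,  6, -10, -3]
λ = -5: alg = 4, geom = 2

Step 1 — factor the characteristic polynomial to read off the algebraic multiplicities:
  χ_A(x) = (x + 5)^4

Step 2 — compute geometric multiplicities via the rank-nullity identity g(λ) = n − rank(A − λI):
  rank(A − (-5)·I) = 2, so dim ker(A − (-5)·I) = n − 2 = 2

Summary:
  λ = -5: algebraic multiplicity = 4, geometric multiplicity = 2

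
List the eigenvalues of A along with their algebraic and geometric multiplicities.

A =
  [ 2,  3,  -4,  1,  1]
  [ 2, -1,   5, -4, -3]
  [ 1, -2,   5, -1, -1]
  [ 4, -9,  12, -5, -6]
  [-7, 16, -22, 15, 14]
λ = 3: alg = 5, geom = 2

Step 1 — factor the characteristic polynomial to read off the algebraic multiplicities:
  χ_A(x) = (x - 3)^5

Step 2 — compute geometric multiplicities via the rank-nullity identity g(λ) = n − rank(A − λI):
  rank(A − (3)·I) = 3, so dim ker(A − (3)·I) = n − 3 = 2

Summary:
  λ = 3: algebraic multiplicity = 5, geometric multiplicity = 2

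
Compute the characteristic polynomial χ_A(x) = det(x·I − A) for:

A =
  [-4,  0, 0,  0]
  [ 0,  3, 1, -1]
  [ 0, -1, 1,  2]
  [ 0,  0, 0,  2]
x^4 - 2*x^3 - 12*x^2 + 40*x - 32

Expanding det(x·I − A) (e.g. by cofactor expansion or by noting that A is similar to its Jordan form J, which has the same characteristic polynomial as A) gives
  χ_A(x) = x^4 - 2*x^3 - 12*x^2 + 40*x - 32
which factors as (x - 2)^3*(x + 4). The eigenvalues (with algebraic multiplicities) are λ = -4 with multiplicity 1, λ = 2 with multiplicity 3.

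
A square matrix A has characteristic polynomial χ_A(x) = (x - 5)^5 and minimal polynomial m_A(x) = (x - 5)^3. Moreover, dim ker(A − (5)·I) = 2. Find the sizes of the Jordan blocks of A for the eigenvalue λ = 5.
Block sizes for λ = 5: [3, 2]

Step 1 — from the characteristic polynomial, algebraic multiplicity of λ = 5 is 5. From dim ker(A − (5)·I) = 2, there are exactly 2 Jordan blocks for λ = 5.
Step 2 — from the minimal polynomial, the factor (x − 5)^3 tells us the largest block for λ = 5 has size 3.
Step 3 — with total size 5, 2 blocks, and largest block 3, the block sizes (in nonincreasing order) are [3, 2].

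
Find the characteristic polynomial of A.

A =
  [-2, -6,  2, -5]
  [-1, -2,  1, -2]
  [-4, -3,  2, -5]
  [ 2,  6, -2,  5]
x^4 - 3*x^3 + 3*x^2 - x

Expanding det(x·I − A) (e.g. by cofactor expansion or by noting that A is similar to its Jordan form J, which has the same characteristic polynomial as A) gives
  χ_A(x) = x^4 - 3*x^3 + 3*x^2 - x
which factors as x*(x - 1)^3. The eigenvalues (with algebraic multiplicities) are λ = 0 with multiplicity 1, λ = 1 with multiplicity 3.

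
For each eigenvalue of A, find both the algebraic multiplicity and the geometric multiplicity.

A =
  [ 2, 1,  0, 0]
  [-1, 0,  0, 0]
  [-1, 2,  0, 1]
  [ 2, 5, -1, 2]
λ = 1: alg = 4, geom = 2

Step 1 — factor the characteristic polynomial to read off the algebraic multiplicities:
  χ_A(x) = (x - 1)^4

Step 2 — compute geometric multiplicities via the rank-nullity identity g(λ) = n − rank(A − λI):
  rank(A − (1)·I) = 2, so dim ker(A − (1)·I) = n − 2 = 2

Summary:
  λ = 1: algebraic multiplicity = 4, geometric multiplicity = 2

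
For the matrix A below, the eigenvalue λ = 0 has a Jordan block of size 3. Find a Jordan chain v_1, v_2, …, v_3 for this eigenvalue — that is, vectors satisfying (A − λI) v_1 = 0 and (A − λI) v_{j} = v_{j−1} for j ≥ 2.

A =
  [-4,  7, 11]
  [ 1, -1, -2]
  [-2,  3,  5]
A Jordan chain for λ = 0 of length 3:
v_1 = (1, -1, 1)ᵀ
v_2 = (-4, 1, -2)ᵀ
v_3 = (1, 0, 0)ᵀ

Let N = A − (0)·I. We want v_3 with N^3 v_3 = 0 but N^2 v_3 ≠ 0; then v_{j-1} := N · v_j for j = 3, …, 2.

Pick v_3 = (1, 0, 0)ᵀ.
Then v_2 = N · v_3 = (-4, 1, -2)ᵀ.
Then v_1 = N · v_2 = (1, -1, 1)ᵀ.

Sanity check: (A − (0)·I) v_1 = (0, 0, 0)ᵀ = 0. ✓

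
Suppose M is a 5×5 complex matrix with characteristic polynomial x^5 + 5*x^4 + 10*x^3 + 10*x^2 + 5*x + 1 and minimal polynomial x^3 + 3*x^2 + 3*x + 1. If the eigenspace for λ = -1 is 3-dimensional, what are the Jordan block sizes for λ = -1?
Block sizes for λ = -1: [3, 1, 1]

Step 1 — from the characteristic polynomial, algebraic multiplicity of λ = -1 is 5. From dim ker(M − (-1)·I) = 3, there are exactly 3 Jordan blocks for λ = -1.
Step 2 — from the minimal polynomial, the factor (x + 1)^3 tells us the largest block for λ = -1 has size 3.
Step 3 — with total size 5, 3 blocks, and largest block 3, the block sizes (in nonincreasing order) are [3, 1, 1].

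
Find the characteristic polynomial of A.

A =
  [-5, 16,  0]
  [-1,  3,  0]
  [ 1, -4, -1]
x^3 + 3*x^2 + 3*x + 1

Expanding det(x·I − A) (e.g. by cofactor expansion or by noting that A is similar to its Jordan form J, which has the same characteristic polynomial as A) gives
  χ_A(x) = x^3 + 3*x^2 + 3*x + 1
which factors as (x + 1)^3. The eigenvalues (with algebraic multiplicities) are λ = -1 with multiplicity 3.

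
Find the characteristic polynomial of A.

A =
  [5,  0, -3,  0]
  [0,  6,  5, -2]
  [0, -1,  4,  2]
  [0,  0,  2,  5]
x^4 - 20*x^3 + 150*x^2 - 500*x + 625

Expanding det(x·I − A) (e.g. by cofactor expansion or by noting that A is similar to its Jordan form J, which has the same characteristic polynomial as A) gives
  χ_A(x) = x^4 - 20*x^3 + 150*x^2 - 500*x + 625
which factors as (x - 5)^4. The eigenvalues (with algebraic multiplicities) are λ = 5 with multiplicity 4.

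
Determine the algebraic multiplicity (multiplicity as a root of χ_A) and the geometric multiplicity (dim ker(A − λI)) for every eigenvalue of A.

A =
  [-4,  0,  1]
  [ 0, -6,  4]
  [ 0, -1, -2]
λ = -4: alg = 3, geom = 1

Step 1 — factor the characteristic polynomial to read off the algebraic multiplicities:
  χ_A(x) = (x + 4)^3

Step 2 — compute geometric multiplicities via the rank-nullity identity g(λ) = n − rank(A − λI):
  rank(A − (-4)·I) = 2, so dim ker(A − (-4)·I) = n − 2 = 1

Summary:
  λ = -4: algebraic multiplicity = 3, geometric multiplicity = 1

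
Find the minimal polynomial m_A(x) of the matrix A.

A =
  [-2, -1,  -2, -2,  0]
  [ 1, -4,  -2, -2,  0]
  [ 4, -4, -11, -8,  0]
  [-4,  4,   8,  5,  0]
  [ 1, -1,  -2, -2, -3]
x^2 + 6*x + 9

The characteristic polynomial is χ_A(x) = (x + 3)^5, so the eigenvalues are known. The minimal polynomial is
  m_A(x) = Π_λ (x − λ)^{k_λ}
where k_λ is the size of the *largest* Jordan block for λ (equivalently, the smallest k with (A − λI)^k v = 0 for every generalised eigenvector v of λ).

  λ = -3: largest Jordan block has size 2, contributing (x + 3)^2

So m_A(x) = (x + 3)^2 = x^2 + 6*x + 9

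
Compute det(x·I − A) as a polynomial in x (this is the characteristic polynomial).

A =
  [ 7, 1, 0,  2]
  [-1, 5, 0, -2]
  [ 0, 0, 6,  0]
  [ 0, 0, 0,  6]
x^4 - 24*x^3 + 216*x^2 - 864*x + 1296

Expanding det(x·I − A) (e.g. by cofactor expansion or by noting that A is similar to its Jordan form J, which has the same characteristic polynomial as A) gives
  χ_A(x) = x^4 - 24*x^3 + 216*x^2 - 864*x + 1296
which factors as (x - 6)^4. The eigenvalues (with algebraic multiplicities) are λ = 6 with multiplicity 4.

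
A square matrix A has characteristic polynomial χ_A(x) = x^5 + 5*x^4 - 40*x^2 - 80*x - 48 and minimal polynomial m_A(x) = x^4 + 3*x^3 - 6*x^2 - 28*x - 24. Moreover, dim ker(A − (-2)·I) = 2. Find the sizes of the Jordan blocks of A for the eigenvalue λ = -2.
Block sizes for λ = -2: [3, 1]

Step 1 — from the characteristic polynomial, algebraic multiplicity of λ = -2 is 4. From dim ker(A − (-2)·I) = 2, there are exactly 2 Jordan blocks for λ = -2.
Step 2 — from the minimal polynomial, the factor (x + 2)^3 tells us the largest block for λ = -2 has size 3.
Step 3 — with total size 4, 2 blocks, and largest block 3, the block sizes (in nonincreasing order) are [3, 1].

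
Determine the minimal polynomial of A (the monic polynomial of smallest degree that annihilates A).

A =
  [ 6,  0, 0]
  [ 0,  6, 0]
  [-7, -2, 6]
x^2 - 12*x + 36

The characteristic polynomial is χ_A(x) = (x - 6)^3, so the eigenvalues are known. The minimal polynomial is
  m_A(x) = Π_λ (x − λ)^{k_λ}
where k_λ is the size of the *largest* Jordan block for λ (equivalently, the smallest k with (A − λI)^k v = 0 for every generalised eigenvector v of λ).

  λ = 6: largest Jordan block has size 2, contributing (x − 6)^2

So m_A(x) = (x - 6)^2 = x^2 - 12*x + 36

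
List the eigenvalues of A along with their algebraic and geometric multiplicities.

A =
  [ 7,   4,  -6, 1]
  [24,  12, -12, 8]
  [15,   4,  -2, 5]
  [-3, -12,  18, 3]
λ = 4: alg = 2, geom = 2; λ = 6: alg = 2, geom = 1

Step 1 — factor the characteristic polynomial to read off the algebraic multiplicities:
  χ_A(x) = (x - 6)^2*(x - 4)^2

Step 2 — compute geometric multiplicities via the rank-nullity identity g(λ) = n − rank(A − λI):
  rank(A − (4)·I) = 2, so dim ker(A − (4)·I) = n − 2 = 2
  rank(A − (6)·I) = 3, so dim ker(A − (6)·I) = n − 3 = 1

Summary:
  λ = 4: algebraic multiplicity = 2, geometric multiplicity = 2
  λ = 6: algebraic multiplicity = 2, geometric multiplicity = 1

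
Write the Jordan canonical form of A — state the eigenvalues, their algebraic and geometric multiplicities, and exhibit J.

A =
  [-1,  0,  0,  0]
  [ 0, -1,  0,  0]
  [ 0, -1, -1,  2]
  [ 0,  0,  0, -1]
J_2(-1) ⊕ J_1(-1) ⊕ J_1(-1)

The characteristic polynomial is
  det(x·I − A) = x^4 + 4*x^3 + 6*x^2 + 4*x + 1 = (x + 1)^4

Eigenvalues and multiplicities (the geometric multiplicity of λ is n − rank(A − λI), which equals the number of Jordan blocks for λ):
  λ = -1: algebraic multiplicity = 4, geometric multiplicity = 3

Determining the block sizes for each eigenvalue:
  λ = -1: 3 blocks summing to 4 forces exactly one block of size 2 and the rest size 1 → block sizes [2, 1, 1]

Assembling the blocks gives a Jordan form
J =
  [-1,  1,  0,  0]
  [ 0, -1,  0,  0]
  [ 0,  0, -1,  0]
  [ 0,  0,  0, -1]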